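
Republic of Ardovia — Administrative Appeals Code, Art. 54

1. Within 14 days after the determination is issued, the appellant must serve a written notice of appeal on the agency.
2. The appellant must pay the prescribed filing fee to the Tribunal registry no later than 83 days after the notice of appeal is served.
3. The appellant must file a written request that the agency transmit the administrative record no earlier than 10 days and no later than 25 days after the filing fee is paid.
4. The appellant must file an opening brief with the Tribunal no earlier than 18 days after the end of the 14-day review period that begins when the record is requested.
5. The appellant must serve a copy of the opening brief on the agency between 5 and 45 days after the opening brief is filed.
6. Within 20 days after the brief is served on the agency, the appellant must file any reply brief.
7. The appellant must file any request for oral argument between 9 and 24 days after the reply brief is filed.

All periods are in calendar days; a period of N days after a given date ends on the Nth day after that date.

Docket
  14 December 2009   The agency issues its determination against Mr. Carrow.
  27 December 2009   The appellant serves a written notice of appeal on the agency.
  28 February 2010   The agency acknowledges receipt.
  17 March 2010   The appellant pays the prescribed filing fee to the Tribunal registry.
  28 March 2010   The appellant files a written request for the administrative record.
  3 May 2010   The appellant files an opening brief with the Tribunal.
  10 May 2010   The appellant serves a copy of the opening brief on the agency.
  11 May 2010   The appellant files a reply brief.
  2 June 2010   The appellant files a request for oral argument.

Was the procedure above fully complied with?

Step 1 — counting 14 days from 14 December 2009 (when the determination is issued) gives a deadline of 28 December 2009; done 27 December 2009 — timely.
Step 2 — counting 83 days from 27 December 2009 (when the notice of appeal is served) gives a deadline of 20 March 2010; 17 March 2010 is within that limit.
Step 3 — 10 and 25 days from 17 March 2010 (when the filing fee is paid) are 27 March 2010 and 11 April 2010 respectively; done 28 March 2010, which is between those dates.
Step 4 — must wait 18 days from 11 April 2010 (end of the 14-day review period, which began when the record is requested on 28 March 2010), so not before 29 April 2010; done 3 May 2010 — permitted.
Step 5 — 5 and 45 days from 3 May 2010 (when the opening brief is filed) are 8 May 2010 and 17 June 2010 respectively; done 10 May 2010, which is between those dates.
Step 6 — counting 20 days from 10 May 2010 (when the brief is served on the agency) gives a deadline of 30 May 2010; 11 May 2010 is within that limit.
Step 7 — 9 and 24 days from 11 May 2010 (when the reply brief is filed) are 20 May 2010 and 4 June 2010 respectively; 2 June 2010 falls inside that range.

Yes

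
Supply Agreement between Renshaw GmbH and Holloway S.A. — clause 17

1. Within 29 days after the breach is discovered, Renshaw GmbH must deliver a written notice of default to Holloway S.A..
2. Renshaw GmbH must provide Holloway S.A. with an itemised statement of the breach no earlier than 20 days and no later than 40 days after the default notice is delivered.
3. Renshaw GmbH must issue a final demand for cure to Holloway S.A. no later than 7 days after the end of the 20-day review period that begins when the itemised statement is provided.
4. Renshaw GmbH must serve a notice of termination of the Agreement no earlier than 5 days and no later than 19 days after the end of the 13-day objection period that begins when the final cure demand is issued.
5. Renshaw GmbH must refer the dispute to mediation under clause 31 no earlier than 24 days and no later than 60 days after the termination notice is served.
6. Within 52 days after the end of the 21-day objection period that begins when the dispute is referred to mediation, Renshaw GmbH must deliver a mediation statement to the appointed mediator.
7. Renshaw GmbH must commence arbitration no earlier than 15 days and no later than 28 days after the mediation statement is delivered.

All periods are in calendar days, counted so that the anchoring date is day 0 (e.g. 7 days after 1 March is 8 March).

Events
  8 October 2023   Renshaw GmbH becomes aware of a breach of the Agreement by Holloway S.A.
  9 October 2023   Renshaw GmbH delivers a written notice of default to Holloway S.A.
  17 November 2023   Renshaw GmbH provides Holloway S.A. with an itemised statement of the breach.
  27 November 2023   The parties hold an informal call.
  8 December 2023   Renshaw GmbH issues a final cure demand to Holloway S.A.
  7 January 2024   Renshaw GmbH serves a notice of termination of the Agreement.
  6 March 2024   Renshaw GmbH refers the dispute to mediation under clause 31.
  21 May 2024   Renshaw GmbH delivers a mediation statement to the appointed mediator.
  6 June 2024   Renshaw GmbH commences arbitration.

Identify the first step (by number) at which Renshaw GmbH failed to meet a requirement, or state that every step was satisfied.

Step 6

Step 1 — counting 29 days from 8 October 2023 (when the breach is discovered) gives a deadline of 6 November 2023; 9 October 2023 is within that limit.
Step 2 — 20 and 40 days from 9 October 2023 (when the default notice is delivered) are 29 October 2023 and 18 November 2023 respectively; done 17 November 2023 — within the window.
Step 3 — counting 7 days from 7 December 2023 (end of the 20-day review period, which began when the itemised statement is provided on 17 November 2023) gives a deadline of 14 December 2023; completed 8 December 2023, before the deadline.
Step 4 — 5 and 19 days from 21 December 2023 (end of the 13-day objection period, which began when the final cure demand is issued on 8 December 2023) are 26 December 2023 and 9 January 2024 respectively; 7 January 2024 falls inside that range.
Step 5 — 24 and 60 days from 7 January 2024 (when the termination notice is served) are 31 January 2024 and 7 March 2024 respectively; 6 March 2024 falls inside that range.
Step 6 — counting 52 days from 27 March 2024 (end of the 21-day objection period, which began when the dispute is referred to mediation on 6 March 2024) gives a deadline of 18 May 2024; not done until 21 May 2024, 3 days after the deadline.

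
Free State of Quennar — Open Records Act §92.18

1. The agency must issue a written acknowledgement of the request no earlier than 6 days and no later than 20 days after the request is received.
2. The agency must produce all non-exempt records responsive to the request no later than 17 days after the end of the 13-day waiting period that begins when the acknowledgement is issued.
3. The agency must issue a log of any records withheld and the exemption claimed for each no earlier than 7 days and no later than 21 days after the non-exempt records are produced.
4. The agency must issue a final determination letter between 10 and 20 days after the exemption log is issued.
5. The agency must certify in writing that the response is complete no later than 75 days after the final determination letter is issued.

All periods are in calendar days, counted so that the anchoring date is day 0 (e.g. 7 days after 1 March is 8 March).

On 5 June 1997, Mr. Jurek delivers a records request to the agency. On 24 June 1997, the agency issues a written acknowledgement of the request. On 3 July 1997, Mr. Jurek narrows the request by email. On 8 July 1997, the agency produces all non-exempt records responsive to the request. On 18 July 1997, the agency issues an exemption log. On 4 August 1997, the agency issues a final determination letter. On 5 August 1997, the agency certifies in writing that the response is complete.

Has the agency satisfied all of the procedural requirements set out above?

Yes

Step 1: the window is 6–20 days after 5 June 1997 (when the request is received), so 11 June 1997 through 25 June 1997; done 24 June 1997, which is between those dates.
Step 2: 17 days after 7 July 1997 (end of the 13-day waiting period, which began when the acknowledgement is issued on 24 June 1997) is 24 July 1997; completed 8 July 1997, before the deadline.
Step 3: the window is 7–21 days after 8 July 1997 (when the non-exempt records are produced), so 15 July 1997 through 29 July 1997; done 18 July 1997, which is between those dates.
Step 4: the window is 10–20 days after 18 July 1997 (when the exemption log is issued), so 28 July 1997 through 7 August 1997; done 4 August 1997, which is between those dates.
Step 5: 75 days after 4 August 1997 (when the final determination letter is issued) is 18 October 1997; completed 5 August 1997, before the deadline.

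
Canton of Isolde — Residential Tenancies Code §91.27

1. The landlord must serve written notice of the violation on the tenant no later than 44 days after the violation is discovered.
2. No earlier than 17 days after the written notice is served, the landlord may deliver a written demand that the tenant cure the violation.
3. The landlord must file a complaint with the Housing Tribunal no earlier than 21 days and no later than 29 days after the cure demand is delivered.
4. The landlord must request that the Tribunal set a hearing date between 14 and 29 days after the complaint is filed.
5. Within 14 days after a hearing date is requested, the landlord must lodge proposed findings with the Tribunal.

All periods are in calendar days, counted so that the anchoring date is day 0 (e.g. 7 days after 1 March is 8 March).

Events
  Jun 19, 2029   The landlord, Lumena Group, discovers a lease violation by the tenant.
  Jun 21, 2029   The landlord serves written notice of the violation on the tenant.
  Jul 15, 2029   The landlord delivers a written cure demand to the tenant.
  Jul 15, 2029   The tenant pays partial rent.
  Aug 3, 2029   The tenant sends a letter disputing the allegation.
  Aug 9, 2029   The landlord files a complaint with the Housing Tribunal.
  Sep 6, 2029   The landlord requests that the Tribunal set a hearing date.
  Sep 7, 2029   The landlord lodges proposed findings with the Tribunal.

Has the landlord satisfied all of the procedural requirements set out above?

Yes

Step 1: 44 days after Jun 19, 2029 (when the violation is discovered) is Aug 2, 2029; done Jun 21, 2029 — timely.
Step 2: the earliest permitted date is 17 days after Jun 21, 2029 (when the written notice is served), i.e. Jul 8, 2029; done Jul 15, 2029 — permitted.
Step 3: the window is 21–29 days after Jul 15, 2029 (when the cure demand is delivered), so Aug 5, 2029 through Aug 13, 2029; done Aug 9, 2029, which is between those dates.
Step 4: the window is 14–29 days after Aug 9, 2029 (when the complaint is filed), so Aug 23, 2029 through Sep 7, 2029; Sep 6, 2029 falls inside that range.
Step 5: 14 days after Sep 6, 2029 (when a hearing date is requested) is Sep 20, 2029; Sep 7, 2029 is within that limit.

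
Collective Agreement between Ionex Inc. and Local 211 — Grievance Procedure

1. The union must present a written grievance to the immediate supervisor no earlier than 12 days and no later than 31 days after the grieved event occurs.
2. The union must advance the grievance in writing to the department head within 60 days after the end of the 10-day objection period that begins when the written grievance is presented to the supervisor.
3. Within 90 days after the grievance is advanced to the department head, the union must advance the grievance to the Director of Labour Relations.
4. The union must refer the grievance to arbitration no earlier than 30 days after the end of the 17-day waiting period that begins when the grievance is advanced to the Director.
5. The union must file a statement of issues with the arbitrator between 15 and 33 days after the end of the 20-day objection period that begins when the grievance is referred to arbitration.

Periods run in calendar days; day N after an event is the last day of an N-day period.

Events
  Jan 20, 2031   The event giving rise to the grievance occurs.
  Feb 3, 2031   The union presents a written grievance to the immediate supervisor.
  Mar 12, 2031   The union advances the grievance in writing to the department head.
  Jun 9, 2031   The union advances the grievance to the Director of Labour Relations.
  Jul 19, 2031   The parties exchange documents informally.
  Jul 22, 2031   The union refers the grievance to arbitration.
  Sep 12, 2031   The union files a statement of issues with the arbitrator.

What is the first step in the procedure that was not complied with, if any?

Step 1: the window is 12–31 days after Jan 20, 2031 (when the grieved event occurs), so Feb 1, 2031 through Feb 20, 2031; Feb 3, 2031 falls inside that range.
Step 2: 60 days after Feb 13, 2031 (end of the 10-day objection period, which began when the written grievance is presented to the supervisor on Feb 3, 2031) is Apr 14, 2031; completed Mar 12, 2031, before the deadline.
Step 3: 90 days after Mar 12, 2031 (when the grievance is advanced to the department head) is Jun 10, 2031; done Jun 9, 2031 — timely.
Step 4: the earliest permitted date is 30 days after Jun 26, 2031 (end of the 17-day waiting period, which began when the grievance is advanced to the Director on Jun 9, 2031), i.e. Jul 26, 2031; Jul 22, 2031 is 4 days before the earliest permitted date.

Step 4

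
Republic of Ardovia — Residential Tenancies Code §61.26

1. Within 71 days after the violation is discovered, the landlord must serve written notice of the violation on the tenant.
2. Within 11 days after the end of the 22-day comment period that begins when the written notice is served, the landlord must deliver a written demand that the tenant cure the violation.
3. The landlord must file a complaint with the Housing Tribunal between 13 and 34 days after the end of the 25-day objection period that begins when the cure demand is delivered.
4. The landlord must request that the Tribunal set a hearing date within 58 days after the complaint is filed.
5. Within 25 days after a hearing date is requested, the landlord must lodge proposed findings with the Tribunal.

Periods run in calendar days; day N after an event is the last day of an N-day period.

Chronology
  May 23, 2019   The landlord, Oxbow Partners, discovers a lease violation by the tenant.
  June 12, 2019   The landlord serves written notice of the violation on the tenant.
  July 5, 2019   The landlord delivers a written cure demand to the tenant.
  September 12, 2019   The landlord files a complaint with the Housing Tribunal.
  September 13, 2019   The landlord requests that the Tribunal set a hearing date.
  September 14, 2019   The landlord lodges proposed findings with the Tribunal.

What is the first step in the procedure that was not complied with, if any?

Step 3

Step 1: 71 days after May 23, 2019 (when the violation is discovered) is August 2, 2019; June 12, 2019 is within that limit.
Step 2: 11 days after July 4, 2019 (end of the 22-day comment period, which began when the written notice is served on June 12, 2019) is July 15, 2019; completed July 5, 2019, before the deadline.
Step 3: the window is 13–34 days after July 30, 2019 (end of the 25-day objection period, which began when the cure demand is delivered on July 5, 2019), so August 12, 2019 through September 2, 2019; done September 12, 2019 — 10 days after the window closed.
Later steps need not be reached.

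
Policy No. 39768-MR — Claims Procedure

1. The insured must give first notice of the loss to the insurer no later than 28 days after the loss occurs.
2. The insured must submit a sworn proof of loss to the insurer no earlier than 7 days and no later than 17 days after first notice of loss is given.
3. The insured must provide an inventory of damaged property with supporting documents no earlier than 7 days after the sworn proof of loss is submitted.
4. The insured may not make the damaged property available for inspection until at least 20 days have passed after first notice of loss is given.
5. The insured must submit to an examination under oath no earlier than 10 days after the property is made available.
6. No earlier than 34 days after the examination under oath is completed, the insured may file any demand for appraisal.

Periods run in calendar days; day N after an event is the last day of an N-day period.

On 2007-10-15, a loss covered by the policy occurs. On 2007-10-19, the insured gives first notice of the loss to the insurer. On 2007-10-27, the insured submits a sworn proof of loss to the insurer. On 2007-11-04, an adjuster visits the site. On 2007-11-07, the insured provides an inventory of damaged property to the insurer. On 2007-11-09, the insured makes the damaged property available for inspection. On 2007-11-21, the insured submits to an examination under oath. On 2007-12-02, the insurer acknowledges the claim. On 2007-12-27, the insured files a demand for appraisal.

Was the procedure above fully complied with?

Yes

Step 1: 28 days after 2007-10-15 (when the loss occurs) is 2007-11-12; completed 2007-10-19, before the deadline.
Step 2: the window is 7–17 days after 2007-10-19 (when first notice of loss is given), so 2007-10-26 through 2007-11-05; done 2007-10-27 — within the window.
Step 3: the earliest permitted date is 7 days after 2007-10-27 (when the sworn proof of loss is submitted), i.e. 2007-11-03; done 2007-11-07, after the minimum wait.
Step 4: the earliest permitted date is 20 days after 2007-10-19 (when first notice of loss is given), i.e. 2007-11-08; done 2007-11-09, after the minimum wait.
Step 5: the earliest permitted date is 10 days after 2007-11-09 (when the property is made available), i.e. 2007-11-19; 2007-11-21 is on or after that date.
Step 6: the earliest permitted date is 34 days after 2007-11-21 (when the examination under oath is completed), i.e. 2007-12-25; done 2007-12-27, after the minimum wait.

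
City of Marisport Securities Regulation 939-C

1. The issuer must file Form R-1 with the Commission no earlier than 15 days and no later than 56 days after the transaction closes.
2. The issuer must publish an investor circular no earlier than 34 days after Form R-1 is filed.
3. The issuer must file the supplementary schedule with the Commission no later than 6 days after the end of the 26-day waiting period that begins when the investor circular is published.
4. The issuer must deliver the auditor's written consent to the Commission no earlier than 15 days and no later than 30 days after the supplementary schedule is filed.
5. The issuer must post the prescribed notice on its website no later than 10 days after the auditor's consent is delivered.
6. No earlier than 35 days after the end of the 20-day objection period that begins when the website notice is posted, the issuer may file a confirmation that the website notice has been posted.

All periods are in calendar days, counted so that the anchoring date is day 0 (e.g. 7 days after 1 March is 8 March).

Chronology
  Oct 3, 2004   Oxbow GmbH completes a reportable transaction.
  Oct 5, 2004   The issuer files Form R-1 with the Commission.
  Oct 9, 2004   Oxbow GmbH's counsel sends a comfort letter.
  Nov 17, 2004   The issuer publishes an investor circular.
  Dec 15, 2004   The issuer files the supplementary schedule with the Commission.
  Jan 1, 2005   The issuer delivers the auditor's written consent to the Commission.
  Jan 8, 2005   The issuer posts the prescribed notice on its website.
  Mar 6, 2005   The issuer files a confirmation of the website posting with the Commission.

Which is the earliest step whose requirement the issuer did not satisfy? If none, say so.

Step 1

Step 1 — 15 and 56 days from Oct 3, 2004 (when the transaction closes) are Oct 18, 2004 and Nov 28, 2004 respectively; Oct 5, 2004 is 13 days too early.
No need to go further; step 1 was not satisfied.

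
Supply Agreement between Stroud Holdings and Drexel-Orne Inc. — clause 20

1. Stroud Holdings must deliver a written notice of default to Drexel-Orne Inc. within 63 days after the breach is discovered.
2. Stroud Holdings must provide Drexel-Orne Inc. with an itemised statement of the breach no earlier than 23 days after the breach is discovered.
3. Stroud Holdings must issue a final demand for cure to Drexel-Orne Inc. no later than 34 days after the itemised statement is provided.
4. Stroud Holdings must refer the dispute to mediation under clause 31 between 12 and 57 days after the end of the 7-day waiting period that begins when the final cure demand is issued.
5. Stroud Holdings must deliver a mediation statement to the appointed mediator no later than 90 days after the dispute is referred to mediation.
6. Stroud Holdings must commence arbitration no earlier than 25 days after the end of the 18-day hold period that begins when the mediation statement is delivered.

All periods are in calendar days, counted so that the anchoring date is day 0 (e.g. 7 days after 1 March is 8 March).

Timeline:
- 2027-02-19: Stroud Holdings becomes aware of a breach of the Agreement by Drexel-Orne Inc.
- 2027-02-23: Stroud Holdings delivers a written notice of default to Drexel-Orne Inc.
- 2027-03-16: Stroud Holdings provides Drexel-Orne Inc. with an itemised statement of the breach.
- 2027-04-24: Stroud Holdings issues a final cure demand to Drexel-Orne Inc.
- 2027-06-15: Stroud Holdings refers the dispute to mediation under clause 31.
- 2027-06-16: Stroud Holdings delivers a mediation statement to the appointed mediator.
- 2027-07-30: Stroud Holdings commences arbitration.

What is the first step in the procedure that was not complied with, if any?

Step 3

(1) due by 2027-02-19 + 63 days = 2027-04-23; completed 2027-02-23, before the deadline.
(2) permitted from 2027-02-19 + 23 days = 2027-03-14 onward; done 2027-03-16 — permitted.
(3) due by 2027-03-16 + 34 days = 2027-04-19; done 2027-04-24 — 5 days late.
No need to go further; step 3 was not satisfied.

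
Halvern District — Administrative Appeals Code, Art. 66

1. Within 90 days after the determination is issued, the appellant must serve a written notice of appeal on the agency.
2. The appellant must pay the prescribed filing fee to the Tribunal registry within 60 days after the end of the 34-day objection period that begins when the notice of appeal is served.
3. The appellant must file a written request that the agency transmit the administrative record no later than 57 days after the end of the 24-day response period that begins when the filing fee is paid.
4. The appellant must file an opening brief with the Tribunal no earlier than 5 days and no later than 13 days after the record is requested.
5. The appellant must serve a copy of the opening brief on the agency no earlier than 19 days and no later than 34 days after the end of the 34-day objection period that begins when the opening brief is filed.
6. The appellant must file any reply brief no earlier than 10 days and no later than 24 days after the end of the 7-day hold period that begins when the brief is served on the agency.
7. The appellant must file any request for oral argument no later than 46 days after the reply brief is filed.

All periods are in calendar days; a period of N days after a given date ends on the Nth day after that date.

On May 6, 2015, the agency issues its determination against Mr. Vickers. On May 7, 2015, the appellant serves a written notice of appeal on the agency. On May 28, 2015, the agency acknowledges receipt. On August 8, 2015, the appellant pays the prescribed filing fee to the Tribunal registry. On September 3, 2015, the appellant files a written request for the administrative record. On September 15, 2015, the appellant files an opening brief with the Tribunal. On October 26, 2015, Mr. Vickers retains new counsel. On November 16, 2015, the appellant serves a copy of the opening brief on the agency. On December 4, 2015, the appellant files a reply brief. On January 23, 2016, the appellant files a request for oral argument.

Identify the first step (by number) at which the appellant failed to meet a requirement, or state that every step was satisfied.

Step 7

Step 1 — counting 90 days from May 6, 2015 (when the determination is issued) gives a deadline of August 4, 2015; completed May 7, 2015, before the deadline.
Step 2 — counting 60 days from June 10, 2015 (end of the 34-day objection period, which began when the notice of appeal is served on May 7, 2015) gives a deadline of August 9, 2015; completed August 8, 2015, before the deadline.
Step 3 — counting 57 days from September 1, 2015 (end of the 24-day response period, which began when the filing fee is paid on August 8, 2015) gives a deadline of October 28, 2015; done September 3, 2015 — timely.
Step 4 — 5 and 13 days from September 3, 2015 (when the record is requested) are September 8, 2015 and September 16, 2015 respectively; done September 15, 2015 — within the window.
Step 5 — 19 and 34 days from October 19, 2015 (end of the 34-day objection period, which began when the opening brief is filed on September 15, 2015) are November 7, 2015 and November 22, 2015 respectively; November 16, 2015 falls inside that range.
Step 6 — 10 and 24 days from November 23, 2015 (end of the 7-day hold period, which began when the brief is served on the agency on November 16, 2015) are December 3, 2015 and December 17, 2015 respectively; done December 4, 2015, which is between those dates.
Step 7 — counting 46 days from December 4, 2015 (when the reply brief is filed) gives a deadline of January 19, 2016; January 23, 2016 misses that deadline by 4 days.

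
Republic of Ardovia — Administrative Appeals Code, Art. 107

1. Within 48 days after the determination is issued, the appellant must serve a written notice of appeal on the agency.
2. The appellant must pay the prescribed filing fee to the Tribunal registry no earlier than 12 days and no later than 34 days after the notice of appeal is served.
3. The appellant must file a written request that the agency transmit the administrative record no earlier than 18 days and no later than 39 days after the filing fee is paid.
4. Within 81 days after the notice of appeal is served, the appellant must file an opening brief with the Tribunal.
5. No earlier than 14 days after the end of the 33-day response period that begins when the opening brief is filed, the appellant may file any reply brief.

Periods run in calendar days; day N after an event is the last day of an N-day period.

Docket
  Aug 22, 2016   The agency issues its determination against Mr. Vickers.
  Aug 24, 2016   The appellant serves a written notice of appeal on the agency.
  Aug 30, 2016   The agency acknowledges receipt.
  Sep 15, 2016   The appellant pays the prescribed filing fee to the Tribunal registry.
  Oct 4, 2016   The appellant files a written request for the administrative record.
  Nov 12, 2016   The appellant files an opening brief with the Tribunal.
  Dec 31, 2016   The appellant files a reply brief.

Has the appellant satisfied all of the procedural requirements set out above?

Step 1 — counting 48 days from Aug 22, 2016 (when the determination is issued) gives a deadline of Oct 9, 2016; completed Aug 24, 2016, before the deadline.
Step 2 — 12 and 34 days from Aug 24, 2016 (when the notice of appeal is served) are Sep 5, 2016 and Sep 27, 2016 respectively; Sep 15, 2016 falls inside that range.
Step 3 — 18 and 39 days from Sep 15, 2016 (when the filing fee is paid) are Oct 3, 2016 and Oct 24, 2016 respectively; done Oct 4, 2016, which is between those dates.
Step 4 — counting 81 days from Aug 24, 2016 (when the notice of appeal is served) gives a deadline of Nov 13, 2016; done Nov 12, 2016 — timely.
Step 5 — must wait 14 days from Dec 15, 2016 (end of the 33-day response period, which began when the opening brief is filed on Nov 12, 2016), so not before Dec 29, 2016; Dec 31, 2016 is on or after that date.

Yes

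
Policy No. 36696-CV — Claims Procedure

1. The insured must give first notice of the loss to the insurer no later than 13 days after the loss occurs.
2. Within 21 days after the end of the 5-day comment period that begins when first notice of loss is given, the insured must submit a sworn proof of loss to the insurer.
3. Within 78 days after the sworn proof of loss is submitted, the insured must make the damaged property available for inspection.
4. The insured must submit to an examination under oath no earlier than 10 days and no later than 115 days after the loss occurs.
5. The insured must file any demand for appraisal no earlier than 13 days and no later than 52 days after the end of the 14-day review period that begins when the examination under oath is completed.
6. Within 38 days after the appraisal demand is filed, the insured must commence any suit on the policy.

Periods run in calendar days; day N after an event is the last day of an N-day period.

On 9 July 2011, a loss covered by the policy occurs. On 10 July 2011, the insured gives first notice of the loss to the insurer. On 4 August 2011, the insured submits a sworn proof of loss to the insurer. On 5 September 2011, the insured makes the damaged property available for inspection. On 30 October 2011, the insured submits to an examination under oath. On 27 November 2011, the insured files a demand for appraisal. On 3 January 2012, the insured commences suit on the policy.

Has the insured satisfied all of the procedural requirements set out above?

Step 1 — counting 13 days from 9 July 2011 (when the loss occurs) gives a deadline of 22 July 2011; completed 10 July 2011, before the deadline.
Step 2 — counting 21 days from 15 July 2011 (end of the 5-day comment period, which began when first notice of loss is given on 10 July 2011) gives a deadline of 5 August 2011; 4 August 2011 is within that limit.
Step 3 — counting 78 days from 4 August 2011 (when the sworn proof of loss is submitted) gives a deadline of 21 October 2011; completed 5 September 2011, before the deadline.
Step 4 — 10 and 115 days from 9 July 2011 (when the loss occurs) are 19 July 2011 and 1 November 2011 respectively; done 30 October 2011 — within the window.
Step 5 — 13 and 52 days from 13 November 2011 (end of the 14-day review period, which began when the examination under oath is completed on 30 October 2011) are 26 November 2011 and 4 January 2012 respectively; 27 November 2011 falls inside that range.
Step 6 — counting 38 days from 27 November 2011 (when the appraisal demand is filed) gives a deadline of 4 January 2012; completed 3 January 2012, before the deadline.

Yes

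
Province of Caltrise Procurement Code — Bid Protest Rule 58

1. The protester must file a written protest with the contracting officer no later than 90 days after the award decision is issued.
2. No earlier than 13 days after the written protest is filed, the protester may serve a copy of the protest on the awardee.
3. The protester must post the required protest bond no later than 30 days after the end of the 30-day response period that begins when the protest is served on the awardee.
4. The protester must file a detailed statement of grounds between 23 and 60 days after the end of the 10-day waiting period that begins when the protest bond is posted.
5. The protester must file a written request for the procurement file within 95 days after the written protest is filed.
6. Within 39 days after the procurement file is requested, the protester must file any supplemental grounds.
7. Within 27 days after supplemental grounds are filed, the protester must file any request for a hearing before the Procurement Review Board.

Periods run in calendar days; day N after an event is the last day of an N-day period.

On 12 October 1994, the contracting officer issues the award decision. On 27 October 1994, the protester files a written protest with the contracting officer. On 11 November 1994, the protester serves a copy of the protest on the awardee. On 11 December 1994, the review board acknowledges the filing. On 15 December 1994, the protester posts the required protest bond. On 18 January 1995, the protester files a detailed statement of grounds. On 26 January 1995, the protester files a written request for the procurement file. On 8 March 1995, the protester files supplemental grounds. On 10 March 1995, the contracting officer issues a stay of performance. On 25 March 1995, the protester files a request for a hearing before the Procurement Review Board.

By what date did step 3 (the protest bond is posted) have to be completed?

The protest is served on the awardee on 11 November 1994; the 30-day response period therefore ends 11 December 1994, and step 3 runs from that date. 30 days after 11 December 1994 is 10 January 1995.

10 January 1995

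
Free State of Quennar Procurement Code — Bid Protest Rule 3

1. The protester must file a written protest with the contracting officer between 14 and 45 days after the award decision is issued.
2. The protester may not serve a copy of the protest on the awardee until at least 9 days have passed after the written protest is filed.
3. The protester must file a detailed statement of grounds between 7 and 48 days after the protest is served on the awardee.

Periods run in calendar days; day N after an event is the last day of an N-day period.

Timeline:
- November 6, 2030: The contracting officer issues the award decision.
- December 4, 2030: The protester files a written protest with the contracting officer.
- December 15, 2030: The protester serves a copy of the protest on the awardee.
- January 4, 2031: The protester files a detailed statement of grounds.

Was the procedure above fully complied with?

Yes

Step 1: the window is 14–45 days after November 6, 2030 (when the award decision is issued), so November 20, 2030 through December 21, 2030; done December 4, 2030, which is between those dates.
Step 2: the earliest permitted date is 9 days after December 4, 2030 (when the written protest is filed), i.e. December 13, 2030; done December 15, 2030, after the minimum wait.
Step 3: the window is 7–48 days after December 15, 2030 (when the protest is served on the awardee), so December 22, 2030 through February 1, 2031; done January 4, 2031, which is between those dates.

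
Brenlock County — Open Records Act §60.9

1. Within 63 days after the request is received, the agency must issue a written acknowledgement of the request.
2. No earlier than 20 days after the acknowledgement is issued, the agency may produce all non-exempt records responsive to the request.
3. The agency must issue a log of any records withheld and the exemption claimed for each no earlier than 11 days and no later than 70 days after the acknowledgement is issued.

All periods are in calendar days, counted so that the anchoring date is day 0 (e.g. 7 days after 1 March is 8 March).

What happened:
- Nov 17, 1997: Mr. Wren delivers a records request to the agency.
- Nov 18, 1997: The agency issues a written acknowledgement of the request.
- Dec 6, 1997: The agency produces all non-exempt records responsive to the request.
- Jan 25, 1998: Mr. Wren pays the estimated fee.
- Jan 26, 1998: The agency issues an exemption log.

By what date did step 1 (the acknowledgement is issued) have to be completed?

Step 1 runs from Nov 17, 1997, when the request is received. 63 days after Nov 17, 1997 is Jan 19, 1998.

Jan 19, 1998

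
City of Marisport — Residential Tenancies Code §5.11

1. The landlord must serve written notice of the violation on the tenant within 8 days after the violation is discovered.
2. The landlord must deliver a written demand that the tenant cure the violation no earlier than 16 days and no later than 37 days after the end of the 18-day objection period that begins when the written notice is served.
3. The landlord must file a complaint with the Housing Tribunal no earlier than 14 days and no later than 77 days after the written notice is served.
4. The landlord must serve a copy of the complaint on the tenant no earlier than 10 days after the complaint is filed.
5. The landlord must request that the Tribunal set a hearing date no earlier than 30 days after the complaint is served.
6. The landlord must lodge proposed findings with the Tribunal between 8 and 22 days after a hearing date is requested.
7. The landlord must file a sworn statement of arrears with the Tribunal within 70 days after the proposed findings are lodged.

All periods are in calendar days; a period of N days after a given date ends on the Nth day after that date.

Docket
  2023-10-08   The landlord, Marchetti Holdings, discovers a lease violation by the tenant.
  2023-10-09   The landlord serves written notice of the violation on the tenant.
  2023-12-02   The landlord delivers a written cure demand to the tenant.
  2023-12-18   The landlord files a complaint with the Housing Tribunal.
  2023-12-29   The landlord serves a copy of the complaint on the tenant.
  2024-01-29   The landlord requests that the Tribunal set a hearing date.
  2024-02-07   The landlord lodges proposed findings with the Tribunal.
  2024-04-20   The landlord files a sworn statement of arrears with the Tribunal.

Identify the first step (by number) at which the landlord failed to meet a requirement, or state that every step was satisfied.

Step 1: 8 days after 2023-10-08 (when the violation is discovered) is 2023-10-16; done 2023-10-09 — timely.
Step 2: the window is 16–37 days after 2023-10-27 (end of the 18-day objection period, which began when the written notice is served on 2023-10-09), so 2023-11-12 through 2023-12-03; done 2023-12-02 — within the window.
Step 3: the window is 14–77 days after 2023-10-09 (when the written notice is served), so 2023-10-23 through 2023-12-25; 2023-12-18 falls inside that range.
Step 4: the earliest permitted date is 10 days after 2023-12-18 (when the complaint is filed), i.e. 2023-12-28; done 2023-12-29 — permitted.
Step 5: the earliest permitted date is 30 days after 2023-12-29 (when the complaint is served), i.e. 2024-01-28; 2024-01-29 is on or after that date.
Step 6: the window is 8–22 days after 2024-01-29 (when a hearing date is requested), so 2024-02-06 through 2024-02-20; done 2024-02-07 — within the window.
Step 7: 70 days after 2024-02-07 (when the proposed findings are lodged) is 2024-04-17; not done until 2024-04-20, 3 days after the deadline.
The procedure was therefore not followed at step 7.

Step 7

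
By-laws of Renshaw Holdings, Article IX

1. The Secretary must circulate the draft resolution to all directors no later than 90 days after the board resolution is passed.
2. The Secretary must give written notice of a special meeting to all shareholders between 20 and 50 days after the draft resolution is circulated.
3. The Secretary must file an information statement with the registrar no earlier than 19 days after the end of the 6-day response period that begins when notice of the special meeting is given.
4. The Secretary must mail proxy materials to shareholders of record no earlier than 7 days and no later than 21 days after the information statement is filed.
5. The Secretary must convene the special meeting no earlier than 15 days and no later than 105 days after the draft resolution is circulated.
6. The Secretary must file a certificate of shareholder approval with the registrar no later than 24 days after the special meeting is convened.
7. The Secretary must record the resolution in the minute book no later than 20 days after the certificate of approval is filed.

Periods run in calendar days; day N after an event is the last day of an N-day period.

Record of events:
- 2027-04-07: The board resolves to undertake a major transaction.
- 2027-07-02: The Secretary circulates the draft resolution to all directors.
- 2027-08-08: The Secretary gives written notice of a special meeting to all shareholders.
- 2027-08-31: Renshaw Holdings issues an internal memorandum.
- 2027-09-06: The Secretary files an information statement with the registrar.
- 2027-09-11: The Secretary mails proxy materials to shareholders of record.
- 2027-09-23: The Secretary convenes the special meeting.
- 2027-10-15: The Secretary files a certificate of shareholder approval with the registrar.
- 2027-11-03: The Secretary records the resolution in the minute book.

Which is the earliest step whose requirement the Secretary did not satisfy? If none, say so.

Step 1 — counting 90 days from 2027-04-07 (when the board resolution is passed) gives a deadline of 2027-07-06; done 2027-07-02 — timely.
Step 2 — 20 and 50 days from 2027-07-02 (when the draft resolution is circulated) are 2027-07-22 and 2027-08-21 respectively; 2027-08-08 falls inside that range.
Step 3 — must wait 19 days from 2027-08-14 (end of the 6-day response period, which began when notice of the special meeting is given on 2027-08-08), so not before 2027-09-02; done 2027-09-06, after the minimum wait.
Step 4 — 7 and 21 days from 2027-09-06 (when the information statement is filed) are 2027-09-13 and 2027-09-27 respectively; done 2027-09-11 — 2 days before the window opened.

Step 4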